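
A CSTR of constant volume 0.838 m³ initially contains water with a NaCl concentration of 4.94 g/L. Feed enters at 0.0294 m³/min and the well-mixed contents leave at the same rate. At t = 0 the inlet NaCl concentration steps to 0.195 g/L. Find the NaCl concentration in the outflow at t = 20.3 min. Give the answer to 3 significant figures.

2.52 g/L

Mass balance on the solute (V constant): V dC/dt = Q(C_in − C).
So dC/dt = (C_in − C)/τ with τ = V/Q = 0.838/0.0294 = 28.503 min.
Integrating: C(t) = C_in + (C₀ − C_in) e^(−t/τ).
C(20.3) = 0.195 + (4.94 − 0.195)·e^(−20.3/28.503) = 0.195 + (4.7450)·0.49057 = 2.5227 g/L.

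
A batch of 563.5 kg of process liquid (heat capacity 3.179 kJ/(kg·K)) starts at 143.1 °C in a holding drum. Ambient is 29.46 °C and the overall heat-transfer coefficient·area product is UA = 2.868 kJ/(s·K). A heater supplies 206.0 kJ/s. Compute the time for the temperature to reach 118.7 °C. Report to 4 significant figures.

Lumped-capacitance energy balance: M c_p dT/dt = UA(T_amb − T) + Q̇.
τ = M c_p/UA = 624.605 s; T_ss = T_amb + Q̇/UA = 29.46 + 206.0/2.868 = 101.287 °C.
T(t) = T_ss + (T₀ − T_ss)e^(−t/τ); set T = 118.7:
t = −τ ln[(T − T_ss)/(T₀ − T_ss)] = −624.605 · ln(0.416449) = 547.149 s.

547.1 s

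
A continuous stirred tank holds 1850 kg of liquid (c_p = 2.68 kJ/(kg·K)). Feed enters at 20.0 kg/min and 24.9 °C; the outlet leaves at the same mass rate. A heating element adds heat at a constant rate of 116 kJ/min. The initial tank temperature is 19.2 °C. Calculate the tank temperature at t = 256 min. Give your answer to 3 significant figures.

M c_p dT/dt = ṁ c_p (T_in − T) + Q̇.
Rearrange: dT/dt = (T_ss − T)/τ with τ = M/ṁ = 92.500 min and T_ss = T_in + Q̇/(ṁ c_p) = 27.064 °C.
This is linear first-order; T(t) = T_ss + (T₀ − T_ss) e^(−t/τ).
T(256) = 27.064 + (-7.8642)·e^(−256/92.500) = 27.064 + (-7.8642)·0.062815 = 26.570 °C.

26.6 °C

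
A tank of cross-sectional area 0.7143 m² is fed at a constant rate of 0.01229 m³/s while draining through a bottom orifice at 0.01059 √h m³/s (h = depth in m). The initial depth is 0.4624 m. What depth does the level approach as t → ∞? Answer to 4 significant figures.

1.347 m

Level balance: A dh/dt = 0.01229 − 0.01059 √h. Setting dh/dt = 0:
Q_in = 0.01059 √h_ss ⇒ √h_ss = 0.01229/0.01059 = 1.16053.
h_ss = 1.16053² = 1.34683 m. (Since h₀ = 0.4624 m < h_ss, the level will rise toward this value.)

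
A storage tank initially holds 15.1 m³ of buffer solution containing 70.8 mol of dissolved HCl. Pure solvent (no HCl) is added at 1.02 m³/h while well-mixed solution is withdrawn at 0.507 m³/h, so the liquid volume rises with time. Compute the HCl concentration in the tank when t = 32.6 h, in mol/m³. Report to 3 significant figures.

Let m(t) be the amount of HCl. Volume: V(t) = V₀ + (Q_in − Q_out) t = 15.1 + 0.51300 t; V(32.6) = 31.824 m³.
Species balance (pure solvent in): dm/dt = −Q_out · m/V(t).
dm/m = −Q_out dt/(V₀ + 0.51300 t); integrating gives ln(m/m₀) = −(Q_out/(Q_in−Q_out)) ln(V/V₀).
m = m₀ (V₀/V)^(Q_out/(Q_in−Q_out)) = 70.8 × (15.1/31.824)^(0.98830) = 33.888 mol.
C = m/V = 33.888/31.824 = 1.0649 mol/m³.

1.06 mol/m³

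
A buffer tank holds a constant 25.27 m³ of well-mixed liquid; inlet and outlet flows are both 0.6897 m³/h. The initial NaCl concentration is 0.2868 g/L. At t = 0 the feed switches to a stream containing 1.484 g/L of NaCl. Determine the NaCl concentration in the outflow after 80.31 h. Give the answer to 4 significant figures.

1.350 g/L

Accumulation = in − out for the solute gives V dC/dt = Q(C_in − C).
Time constant τ = V/Q = 25.27/0.6897 = 36.6391 h.
Integrating: C(t) = C_in + (C₀ − C_in) e^(−t/τ).
C(80.31) = 1.484 + (0.2868 − 1.484)·e^(−80.31/36.6391) = 1.484 + (-1.19720)·0.111702 = 1.35027 g/L.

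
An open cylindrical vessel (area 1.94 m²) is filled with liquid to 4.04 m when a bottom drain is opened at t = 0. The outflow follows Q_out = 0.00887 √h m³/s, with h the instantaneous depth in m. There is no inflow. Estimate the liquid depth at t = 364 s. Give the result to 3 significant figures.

With no inflow, A dh/dt = −0.00887 √h.
This is separable: 2 d(√h)/dt = −0.00887/A, so √h = √h₀ − (0.00887/(2A)) t.
√h = √4.04 − 0.00887·364/(2·1.94) = 2.0100 − 0.83213 = 1.1778.
h = 1.1778² = 1.3873 m.

1.39 m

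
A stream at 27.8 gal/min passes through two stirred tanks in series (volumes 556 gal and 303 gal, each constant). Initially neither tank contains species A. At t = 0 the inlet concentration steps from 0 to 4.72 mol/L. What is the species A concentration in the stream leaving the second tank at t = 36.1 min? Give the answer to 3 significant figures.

3.22 mol/L

Time constants: τᵢ = Vᵢ/Q for each well-mixed tank.
τ₁ = 556/27.8 = 20.000 min; τ₂ = 303/27.8 = 10.899 min.
Tank 1: C₁ = C_in(1 − e^(−t/τ₁)). Tank 2 (τ₁ ≠ τ₂): C₂ = C_in[1 − (τ₁ e^(−t/τ₁) − τ₂ e^(−t/τ₂))/(τ₁ − τ₂)].
At t = 36.1: e^(−t/τ₁) = 0.16447, e^(−t/τ₂) = 0.036438.
C₂ = 4.72·[1 − (20.000·0.16447 − 10.899·0.036438)/(9.1007)] = 4.72·0.68219 = 3.2199 mol/L.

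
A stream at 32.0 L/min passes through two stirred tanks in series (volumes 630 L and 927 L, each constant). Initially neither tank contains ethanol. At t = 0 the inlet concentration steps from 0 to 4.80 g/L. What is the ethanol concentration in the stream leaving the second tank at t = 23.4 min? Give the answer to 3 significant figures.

Time constants: τᵢ = Vᵢ/Q for each well-mixed tank.
τ₁ = 630/32.0 = 19.688 min; τ₂ = 927/32.0 = 28.969 min.
Solving the cascade with C₁(0)=C₂(0)=0 gives C₂(t) = C_in[1 − (τ₁ e^(−t/τ₁) − τ₂ e^(−t/τ₂))/(τ₁ − τ₂)].
At t = 23.4: e^(−t/τ₁) = 0.30466, e^(−t/τ₂) = 0.44585.
C₂ = 4.80·[1 − (19.688·0.30466 − 28.969·0.44585)/(-9.2812)] = 4.80·0.25464 = 1.2223 g/L.

1.22 g/L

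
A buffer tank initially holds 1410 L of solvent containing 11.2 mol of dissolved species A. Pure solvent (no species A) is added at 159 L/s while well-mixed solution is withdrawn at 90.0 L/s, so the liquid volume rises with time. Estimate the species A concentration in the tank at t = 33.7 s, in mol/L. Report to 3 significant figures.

0.000841 mol/L

Let m(t) be the amount of species A. Volume: V(t) = V₀ + (Q_in − Q_out) t = 1410 + 69.000 t; V(33.7) = 3735.3 L.
Solute balance: dm/dt = 0 − Q_out C = −Q_out m/V(t).
Separate: dm/m = −Q_out dt/V(t) ⇒ ln(m/m₀) = −(Q_out/(Q_in−Q_out)) ln(V/V₀).
m = m₀ (V₀/V)^(Q_out/(Q_in−Q_out)) = 11.2 × (1410/3735.3)^(1.3043) = 3.1430 mol.
C = m/V = 3.1430/3735.3 = 0.00084142 mol/L.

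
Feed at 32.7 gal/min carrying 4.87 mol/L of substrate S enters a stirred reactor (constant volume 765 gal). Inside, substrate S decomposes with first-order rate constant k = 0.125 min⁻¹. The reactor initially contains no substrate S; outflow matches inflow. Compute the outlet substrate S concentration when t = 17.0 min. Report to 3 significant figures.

1.17 mol/L

V dC/dt = Q(C_in − C) − k V C.
dC/dt = (Q/V) C_in − (Q/V + k) C; effective rate a = Q/V + k = 0.042745 + 0.125 = 0.16775 min⁻¹.
C_ss = Q C_in/(Q + kV) = 1.2410 mol/L; C(t) = C_ss + (C₀ − C_ss) e^(−a t).
C(17.0) = 1.2410 + (-1.2410)·e^(−0.16775·17.0) = 1.2410 + (-1.2410)·0.057748 = 1.1693 mol/L.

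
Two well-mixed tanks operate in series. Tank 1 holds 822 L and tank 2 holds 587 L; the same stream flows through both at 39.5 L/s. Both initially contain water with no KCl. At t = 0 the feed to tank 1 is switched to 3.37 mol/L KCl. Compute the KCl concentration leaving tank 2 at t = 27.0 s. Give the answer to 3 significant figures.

1.52 mol/L

Time constants: τᵢ = Vᵢ/Q for each well-mixed tank.
τ₁ = 822/39.5 = 20.810 s; τ₂ = 587/39.5 = 14.861 s.
Solving the cascade with C₁(0)=C₂(0)=0 gives C₂(t) = C_in[1 − (τ₁ e^(−t/τ₁) − τ₂ e^(−t/τ₂))/(τ₁ − τ₂)].
At t = 27.0: e^(−t/τ₁) = 0.27323, e^(−t/τ₂) = 0.16253.
C₂ = 3.37·[1 − (20.810·0.27323 − 14.861·0.16253)/(5.9494)] = 3.37·0.45027 = 1.5174 mol/L.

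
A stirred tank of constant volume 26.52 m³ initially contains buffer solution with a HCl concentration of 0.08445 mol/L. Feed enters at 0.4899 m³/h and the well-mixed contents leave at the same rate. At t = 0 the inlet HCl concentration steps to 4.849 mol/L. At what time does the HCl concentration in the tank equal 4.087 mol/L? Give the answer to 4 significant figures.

Accumulation = in − out for the solute gives V dC/dt = Q(C_in − C), so τ = V/Q = 54.1335 h.
C(t) = C_in + (C₀ − C_in) e^(−t/τ). Set C = 4.087 and solve for t:
e^(−t/τ) = (C − C_in)/(C₀ − C_in) = (4.087 − 4.849)/(0.08445 − 4.849) = 0.159931
t = −τ ln(…) = 54.1335 × 1.83301 = 99.2273 h.

99.23 h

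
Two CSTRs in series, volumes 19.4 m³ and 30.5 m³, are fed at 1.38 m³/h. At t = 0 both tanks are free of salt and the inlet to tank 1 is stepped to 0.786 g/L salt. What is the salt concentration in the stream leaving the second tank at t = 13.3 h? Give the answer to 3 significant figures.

0.136 g/L

Time constants: τᵢ = Vᵢ/Q for each well-mixed tank.
τ₁ = 19.4/1.38 = 14.058 h; τ₂ = 30.5/1.38 = 22.101 h.
Tank 1: C₁ = C_in(1 − e^(−t/τ₁)). Tank 2 (τ₁ ≠ τ₂): C₂ = C_in[1 − (τ₁ e^(−t/τ₁) − τ₂ e^(−t/τ₂))/(τ₁ − τ₂)].
At t = 13.3: e^(−t/τ₁) = 0.38826, e^(−t/τ₂) = 0.54784.
C₂ = 0.786·[1 − (14.058·0.38826 − 22.101·0.54784)/(-8.0435)] = 0.786·0.17325 = 0.13617 g/L.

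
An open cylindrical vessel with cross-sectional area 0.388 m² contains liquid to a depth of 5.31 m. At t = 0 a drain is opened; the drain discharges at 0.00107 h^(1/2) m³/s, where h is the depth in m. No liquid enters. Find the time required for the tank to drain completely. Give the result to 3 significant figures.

With no inflow, A dh/dt = −0.00107 √h.
Separate and integrate: 2(√h − √h₀) = −(0.00107/A) t.
Set h = 0: 2√h₀ = (0.00107/A) t_empty ⇒ t_empty = 2A√h₀/0.00107.
t_empty = 2·0.388·√5.31/0.00107 = 0.77600·2.3043/0.00107 = 1671.2 s.

1670 s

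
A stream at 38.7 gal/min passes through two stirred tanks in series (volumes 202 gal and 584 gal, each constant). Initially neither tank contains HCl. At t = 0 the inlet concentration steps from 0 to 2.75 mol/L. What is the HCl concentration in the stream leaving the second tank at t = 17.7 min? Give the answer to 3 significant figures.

1.50 mol/L

Species balance on tank i: dCᵢ/dt = (Cᵢ₋₁ − Cᵢ)/τᵢ with τᵢ = Vᵢ/Q.
τ₁ = 202/38.7 = 5.2196 min; τ₂ = 584/38.7 = 15.090 min.
Tank 1: C₁ = C_in(1 − e^(−t/τ₁)). Tank 2 (τ₁ ≠ τ₂): C₂ = C_in[1 − (τ₁ e^(−t/τ₁) − τ₂ e^(−t/τ₂))/(τ₁ − τ₂)].
At t = 17.7: e^(−t/τ₁) = 0.033674, e^(−t/τ₂) = 0.30946.
C₂ = 2.75·[1 − (5.2196·0.033674 − 15.090·0.30946)/(-9.8708)] = 2.75·0.54471 = 1.4979 mol/L.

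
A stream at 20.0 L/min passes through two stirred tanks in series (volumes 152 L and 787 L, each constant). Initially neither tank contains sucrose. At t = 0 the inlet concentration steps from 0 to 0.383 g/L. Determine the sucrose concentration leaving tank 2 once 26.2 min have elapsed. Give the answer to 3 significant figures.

Each tank obeys Vᵢ dCᵢ/dt = Q(Cᵢ₋₁ − Cᵢ), so τᵢ = Vᵢ/Q.
τ₁ = 152/20.0 = 7.6000 min; τ₂ = 787/20.0 = 39.350 min.
Tank 1: C₁ = C_in(1 − e^(−t/τ₁)). Tank 2 (τ₁ ≠ τ₂): C₂ = C_in[1 − (τ₁ e^(−t/τ₁) − τ₂ e^(−t/τ₂))/(τ₁ − τ₂)].
At t = 26.2: e^(−t/τ₁) = 0.031829, e^(−t/τ₂) = 0.51385.
C₂ = 0.383·[1 − (7.6000·0.031829 − 39.350·0.51385)/(-31.750)] = 0.383·0.37077 = 0.14200 g/L.

0.142 g/L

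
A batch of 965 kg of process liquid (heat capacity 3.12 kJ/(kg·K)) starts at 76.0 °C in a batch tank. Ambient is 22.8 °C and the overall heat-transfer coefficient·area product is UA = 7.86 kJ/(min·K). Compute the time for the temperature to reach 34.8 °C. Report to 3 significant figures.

570 min

M c_p dT/dt = −UA(T − T_amb).
τ = M c_p/UA = 383.05 min; T_ss = T_amb = 22.800 °C.
T(t) = T_ss + (T₀ − T_ss)e^(−t/τ); set T = 34.8:
t = −τ ln[(T − T_ss)/(T₀ − T_ss)] = −383.05 · ln(0.22556) = 570.42 min.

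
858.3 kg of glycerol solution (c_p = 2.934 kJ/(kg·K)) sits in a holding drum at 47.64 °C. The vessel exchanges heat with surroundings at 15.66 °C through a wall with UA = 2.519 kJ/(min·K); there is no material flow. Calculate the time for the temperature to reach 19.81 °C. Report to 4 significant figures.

Energy balance: M c_p dT/dt = −UA(T − T_amb).
τ = M c_p/UA = 999.703 min; T_ss = T_amb = 15.6600 °C.
T(t) = T_ss + (T₀ − T_ss)e^(−t/τ); set T = 19.81:
t = −τ ln[(T − T_ss)/(T₀ − T_ss)] = −999.703 · ln(0.129769) = 2041.40 min.

2041 min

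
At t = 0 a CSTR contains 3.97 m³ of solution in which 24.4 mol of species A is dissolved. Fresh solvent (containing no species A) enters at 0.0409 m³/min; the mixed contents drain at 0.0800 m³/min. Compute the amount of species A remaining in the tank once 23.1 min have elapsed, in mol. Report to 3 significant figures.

Let m(t) be the amount of species A. Volume: V(t) = V₀ + (Q_in − Q_out) t = 3.97 − 0.039100 t; V(23.1) = 3.0668 m³.
Species balance (pure solvent in): dm/dt = −Q_out · m/V(t).
Separate: dm/m = −Q_out dt/V(t) ⇒ ln(m/m₀) = −(Q_out/(Q_in−Q_out)) ln(V/V₀).
m = m₀ (V₀/V)^(Q_out/(Q_in−Q_out)) = 24.4 × (3.97/3.0668)^(-2.0460) = 14.389 mol.

14.4 mol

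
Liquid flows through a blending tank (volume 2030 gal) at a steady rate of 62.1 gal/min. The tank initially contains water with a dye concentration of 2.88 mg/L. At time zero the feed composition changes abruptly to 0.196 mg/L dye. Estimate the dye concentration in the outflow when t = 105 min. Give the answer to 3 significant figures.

0.304 mg/L

Transient balance on the dissolved component: V dC/dt = Q(C_in − C).
Time constant τ = V/Q = 2030/62.1 = 32.689 min.
This is linear first-order; C(t) = C_in + (C₀ − C_in) e^(−t/τ).
C(105) = 0.196 + (2.88 − 0.196)·e^(−105/32.689) = 0.196 + (2.6840)·0.040273 = 0.30409 mg/L.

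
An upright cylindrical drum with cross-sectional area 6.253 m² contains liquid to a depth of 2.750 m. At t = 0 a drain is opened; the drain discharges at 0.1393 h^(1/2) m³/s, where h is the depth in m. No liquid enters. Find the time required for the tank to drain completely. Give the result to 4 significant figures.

Volume balance on the tank: A dh/dt = −0.1393 √h.
∫ h^(−1/2) dh = −(0.1393/A) ∫ dt, giving 2√h = 2√h₀ − (0.1393/A) t.
Tank is empty when √h = 0: t_empty = 2A√h₀/0.1393.
t_empty = 2·6.253·√2.750/0.1393 = 12.5060·1.65831/0.1393 = 148.879 s.

148.9 s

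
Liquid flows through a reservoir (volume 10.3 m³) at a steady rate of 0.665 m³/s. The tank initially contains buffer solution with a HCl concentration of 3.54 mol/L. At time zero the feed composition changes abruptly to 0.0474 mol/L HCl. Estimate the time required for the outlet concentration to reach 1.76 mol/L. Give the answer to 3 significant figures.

Unsteady species balance (constant V, well mixed): V dC/dt = Q(C_in − C), so τ = V/Q = 15.489 s.
C(t) = C_in + (C₀ − C_in) e^(−t/τ). Set C = 1.76 and solve for t:
e^(−t/τ) = (C − C_in)/(C₀ − C_in) = (1.76 − 0.0474)/(3.54 − 0.0474) = 0.49035
t = −τ ln(…) = 15.489 × 0.71263 = 11.038 s.

11.0 s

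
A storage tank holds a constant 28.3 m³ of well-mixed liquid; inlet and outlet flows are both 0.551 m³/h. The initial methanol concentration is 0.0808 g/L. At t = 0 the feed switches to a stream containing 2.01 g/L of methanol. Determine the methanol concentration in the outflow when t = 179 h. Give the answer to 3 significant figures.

1.95 g/L

Transient balance on the dissolved component: V dC/dt = Q(C_in − C).
Time constant τ = V/Q = 28.3/0.551 = 51.361 h.
Solution: C(t) = C_in + (C₀ − C_in) e^(−t/τ).
C(179) = 2.01 + (0.0808 − 2.01)·e^(−179/51.361) = 2.01 + (-1.9292)·0.030650 = 1.9509 g/L.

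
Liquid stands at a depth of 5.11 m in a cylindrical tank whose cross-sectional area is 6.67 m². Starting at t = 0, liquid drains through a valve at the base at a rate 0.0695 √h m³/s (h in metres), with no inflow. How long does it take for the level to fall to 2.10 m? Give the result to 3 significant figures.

With no inflow, A dh/dt = −0.0695 √h.
∫ h^(−1/2) dh = −(0.0695/A) ∫ dt, giving 2√h = 2√h₀ − (0.0695/A) t.
t = 2A(√h₀ − √h)/0.0695 = 2·6.67·(√5.11 − √2.10)/0.0695
  = 13.340 × (2.2605 − 1.4491) / 0.0695 = 155.74 s.

156 s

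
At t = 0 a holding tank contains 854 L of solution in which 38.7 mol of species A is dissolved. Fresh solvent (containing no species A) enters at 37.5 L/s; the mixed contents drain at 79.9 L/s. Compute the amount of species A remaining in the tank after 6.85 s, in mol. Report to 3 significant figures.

17.7 mol

Let m(t) be the amount of species A. Volume: V(t) = V₀ + (Q_in − Q_out) t = 854 − 42.400 t; V(6.85) = 563.56 L.
Solute balance: dm/dt = 0 − Q_out C = −Q_out m/V(t).
dm/m = −Q_out dt/(V₀ − 42.400 t); integrating gives ln(m/m₀) = −(Q_out/(Q_in−Q_out)) ln(V/V₀).
m = m₀ (V₀/V)^(Q_out/(Q_in−Q_out)) = 38.7 × (854/563.56)^(-1.8844) = 17.682 mol.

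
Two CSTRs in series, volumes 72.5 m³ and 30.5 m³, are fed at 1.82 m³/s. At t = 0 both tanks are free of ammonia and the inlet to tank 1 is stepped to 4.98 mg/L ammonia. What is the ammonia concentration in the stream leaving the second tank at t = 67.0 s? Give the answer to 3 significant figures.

Time constants: τᵢ = Vᵢ/Q for each well-mixed tank.
τ₁ = 72.5/1.82 = 39.835 s; τ₂ = 30.5/1.82 = 16.758 s.
Tank 1: C₁ = C_in(1 − e^(−t/τ₁)). Tank 2 (τ₁ ≠ τ₂): C₂ = C_in[1 − (τ₁ e^(−t/τ₁) − τ₂ e^(−t/τ₂))/(τ₁ − τ₂)].
At t = 67.0: e^(−t/τ₁) = 0.18601, e^(−t/τ₂) = 0.018352.
C₂ = 4.98·[1 − (39.835·0.18601 − 16.758·0.018352)/(23.077)] = 4.98·0.69223 = 3.4473 mg/L.

3.45 mg/L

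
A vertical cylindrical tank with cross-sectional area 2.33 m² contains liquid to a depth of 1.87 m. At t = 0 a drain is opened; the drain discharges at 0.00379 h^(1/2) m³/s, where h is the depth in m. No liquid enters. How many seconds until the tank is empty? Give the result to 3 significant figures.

1680 s

Unsteady balance on liquid volume: A dh/dt = −0.00379 √h.
∫ h^(−1/2) dh = −(0.00379/A) ∫ dt, giving 2√h = 2√h₀ − (0.00379/A) t.
Set h = 0: 2√h₀ = (0.00379/A) t_empty ⇒ t_empty = 2A√h₀/0.00379.
t_empty = 2·2.33·√1.87/0.00379 = 4.6600·1.3675/0.00379 = 1681.4 s.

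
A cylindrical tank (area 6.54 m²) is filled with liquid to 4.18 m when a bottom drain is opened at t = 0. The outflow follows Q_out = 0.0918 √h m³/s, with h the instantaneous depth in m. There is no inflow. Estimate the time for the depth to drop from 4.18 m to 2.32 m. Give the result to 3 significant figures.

74.3 s

With no inflow, A dh/dt = −0.0918 √h.
Separate and integrate: 2(√h − √h₀) = −(0.0918/A) t.
t = 2A(√h₀ − √h)/0.0918 = 2·6.54·(√4.18 − √2.32)/0.0918
  = 13.080 × (2.0445 − 1.5232) / 0.0918 = 74.284 s.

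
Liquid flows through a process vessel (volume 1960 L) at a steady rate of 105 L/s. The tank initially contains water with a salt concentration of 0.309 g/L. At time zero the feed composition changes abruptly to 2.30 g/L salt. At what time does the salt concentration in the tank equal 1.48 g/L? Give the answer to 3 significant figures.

Accumulation = in − out for the solute gives V dC/dt = Q(C_in − C), so τ = V/Q = 18.667 s.
C(t) = C_in + (C₀ − C_in) e^(−t/τ). Set C = 1.48 and solve for t:
e^(−t/τ) = (C − C_in)/(C₀ − C_in) = (1.48 − 2.30)/(0.309 − 2.30) = 0.41185
t = −τ ln(…) = 18.667 × 0.88709 = 16.559 s.

16.6 s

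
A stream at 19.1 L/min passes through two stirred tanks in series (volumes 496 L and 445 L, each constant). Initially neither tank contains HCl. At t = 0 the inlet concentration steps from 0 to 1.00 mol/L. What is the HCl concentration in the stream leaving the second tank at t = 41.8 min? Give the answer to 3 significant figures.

0.506 mol/L

Species balance on tank i: dCᵢ/dt = (Cᵢ₋₁ − Cᵢ)/τᵢ with τᵢ = Vᵢ/Q.
τ₁ = 496/19.1 = 25.969 min; τ₂ = 445/19.1 = 23.298 min.
Solving the cascade with C₁(0)=C₂(0)=0 gives C₂(t) = C_in[1 − (τ₁ e^(−t/τ₁) − τ₂ e^(−t/τ₂))/(τ₁ − τ₂)].
At t = 41.8: e^(−t/τ₁) = 0.19996, e^(−t/τ₂) = 0.16627.
C₂ = 1.00·[1 − (25.969·0.19996 − 23.298·0.16627)/(2.6702)] = 1.00·0.50612 = 0.50612 mol/L.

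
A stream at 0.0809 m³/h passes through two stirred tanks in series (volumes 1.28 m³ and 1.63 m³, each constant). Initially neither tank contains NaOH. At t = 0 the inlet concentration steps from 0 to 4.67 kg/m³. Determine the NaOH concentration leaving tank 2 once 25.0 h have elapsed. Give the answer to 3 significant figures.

1.90 kg/m³

Each tank obeys Vᵢ dCᵢ/dt = Q(Cᵢ₋₁ − Cᵢ), so τᵢ = Vᵢ/Q.
τ₁ = 1.28/0.0809 = 15.822 h; τ₂ = 1.63/0.0809 = 20.148 h.
Solving the cascade with C₁(0)=C₂(0)=0 gives C₂(t) = C_in[1 − (τ₁ e^(−t/τ₁) − τ₂ e^(−t/τ₂))/(τ₁ − τ₂)].
At t = 25.0: e^(−t/τ₁) = 0.20596, e^(−t/τ₂) = 0.28915.
C₂ = 4.67·[1 − (15.822·0.20596 − 20.148·0.28915)/(-4.3263)] = 4.67·0.40659 = 1.8988 kg/m³.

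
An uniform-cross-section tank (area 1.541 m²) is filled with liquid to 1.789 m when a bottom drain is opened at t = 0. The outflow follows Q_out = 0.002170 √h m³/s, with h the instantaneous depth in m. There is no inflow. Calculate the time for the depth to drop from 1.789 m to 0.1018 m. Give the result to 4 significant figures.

1447 s

With no inflow, A dh/dt = −0.002170 √h.
∫ h^(−1/2) dh = −(0.002170/A) ∫ dt, giving 2√h = 2√h₀ − (0.002170/A) t.
t = 2A(√h₀ − √h)/0.002170 = 2·1.541·(√1.789 − √0.1018)/0.002170
  = 3.08200 × (1.33754 − 0.319061) / 0.002170 = 1446.51 s.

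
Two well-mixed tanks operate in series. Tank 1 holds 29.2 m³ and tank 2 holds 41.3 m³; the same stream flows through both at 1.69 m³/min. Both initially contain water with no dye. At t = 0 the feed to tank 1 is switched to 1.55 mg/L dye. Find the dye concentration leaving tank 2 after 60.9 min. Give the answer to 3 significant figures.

Each tank obeys Vᵢ dCᵢ/dt = Q(Cᵢ₋₁ − Cᵢ), so τᵢ = Vᵢ/Q.
τ₁ = 29.2/1.69 = 17.278 min; τ₂ = 41.3/1.69 = 24.438 min.
Solving the cascade with C₁(0)=C₂(0)=0 gives C₂(t) = C_in[1 − (τ₁ e^(−t/τ₁) − τ₂ e^(−t/τ₂))/(τ₁ − τ₂)].
At t = 60.9: e^(−t/τ₁) = 0.029461, e^(−t/τ₂) = 0.082742.
C₂ = 1.55·[1 − (17.278·0.029461 − 24.438·0.082742)/(-7.1598)] = 1.55·0.78868 = 1.2225 mg/L.

1.22 mg/L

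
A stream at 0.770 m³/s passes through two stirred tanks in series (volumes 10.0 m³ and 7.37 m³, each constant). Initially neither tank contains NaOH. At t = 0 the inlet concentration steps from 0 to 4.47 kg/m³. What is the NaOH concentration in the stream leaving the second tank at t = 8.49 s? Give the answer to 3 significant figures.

Species balance on tank i: dCᵢ/dt = (Cᵢ₋₁ − Cᵢ)/τᵢ with τᵢ = Vᵢ/Q.
τ₁ = 10.0/0.770 = 12.987 s; τ₂ = 7.37/0.770 = 9.5714 s.
Tank 1: C₁ = C_in(1 − e^(−t/τ₁)). Tank 2 (τ₁ ≠ τ₂): C₂ = C_in[1 − (τ₁ e^(−t/τ₁) − τ₂ e^(−t/τ₂))/(τ₁ − τ₂)].
At t = 8.49: e^(−t/τ₁) = 0.52010, e^(−t/τ₂) = 0.41188.
C₂ = 4.47·[1 − (12.987·0.52010 − 9.5714·0.41188)/(3.4156)] = 4.47·0.17664 = 0.78957 kg/m³.

0.790 kg/m³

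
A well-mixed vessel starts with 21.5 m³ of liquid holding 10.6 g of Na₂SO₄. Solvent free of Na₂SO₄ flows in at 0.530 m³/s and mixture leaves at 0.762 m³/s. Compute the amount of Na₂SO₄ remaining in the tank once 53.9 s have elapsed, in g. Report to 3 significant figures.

0.606 g

Total volume: dV/dt = Q_in − Q_out = -0.23200 m³/s, so V(t) = 21.5 − 0.23200 t and V(53.9) = 8.9952 m³.
Species balance (pure solvent in): dm/dt = −Q_out · m/V(t).
Separate: dm/m = −Q_out dt/V(t) ⇒ ln(m/m₀) = −(Q_out/(Q_in−Q_out)) ln(V/V₀).
m = m₀ (V₀/V)^(Q_out/(Q_in−Q_out)) = 10.6 × (21.5/8.9952)^(-3.2845) = 0.60585 g.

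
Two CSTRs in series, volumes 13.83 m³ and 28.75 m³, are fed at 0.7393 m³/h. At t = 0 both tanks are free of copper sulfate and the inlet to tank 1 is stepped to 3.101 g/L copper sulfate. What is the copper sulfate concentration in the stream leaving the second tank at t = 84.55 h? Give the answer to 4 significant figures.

2.453 g/L

Each tank obeys Vᵢ dCᵢ/dt = Q(Cᵢ₋₁ − Cᵢ), so τᵢ = Vᵢ/Q.
τ₁ = 13.83/0.7393 = 18.7069 h; τ₂ = 28.75/0.7393 = 38.8881 h.
Tank 1: C₁ = C_in(1 − e^(−t/τ₁)). Tank 2 (τ₁ ≠ τ₂): C₂ = C_in[1 − (τ₁ e^(−t/τ₁) − τ₂ e^(−t/τ₂))/(τ₁ − τ₂)].
At t = 84.55: e^(−t/τ₁) = 0.0108920, e^(−t/τ₂) = 0.113701.
C₂ = 3.101·[1 − (18.7069·0.0108920 − 38.8881·0.113701)/(-20.1813)] = 3.101·0.791001 = 2.45289 g/L.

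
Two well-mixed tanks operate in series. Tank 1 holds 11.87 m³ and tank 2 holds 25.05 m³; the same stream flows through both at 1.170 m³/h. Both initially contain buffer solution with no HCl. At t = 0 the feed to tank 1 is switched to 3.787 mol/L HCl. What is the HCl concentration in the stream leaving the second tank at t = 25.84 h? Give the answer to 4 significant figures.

1.901 mol/L

Species balance on tank i: dCᵢ/dt = (Cᵢ₋₁ − Cᵢ)/τᵢ with τᵢ = Vᵢ/Q.
τ₁ = 11.87/1.170 = 10.1453 h; τ₂ = 25.05/1.170 = 21.4103 h.
Solving the cascade with C₁(0)=C₂(0)=0 gives C₂(t) = C_in[1 − (τ₁ e^(−t/τ₁) − τ₂ e^(−t/τ₂))/(τ₁ − τ₂)].
At t = 25.84: e^(−t/τ₁) = 0.0783169, e^(−t/τ₂) = 0.299124.
C₂ = 3.787·[1 − (10.1453·0.0783169 − 21.4103·0.299124)/(-11.2650)] = 3.787·0.502016 = 1.90114 mol/L.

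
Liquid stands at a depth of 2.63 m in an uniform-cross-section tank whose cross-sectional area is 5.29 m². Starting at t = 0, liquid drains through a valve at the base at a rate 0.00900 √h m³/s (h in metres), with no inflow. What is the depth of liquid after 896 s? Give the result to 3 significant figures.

0.739 m

With no inflow, A dh/dt = −0.00900 √h.
This is separable: 2 d(√h)/dt = −0.00900/A, so √h = √h₀ − (0.00900/(2A)) t.
√h = √2.63 − 0.00900·896/(2·5.29) = 1.6217 − 0.76219 = 0.85953.
h = 0.85953² = 0.73880 m.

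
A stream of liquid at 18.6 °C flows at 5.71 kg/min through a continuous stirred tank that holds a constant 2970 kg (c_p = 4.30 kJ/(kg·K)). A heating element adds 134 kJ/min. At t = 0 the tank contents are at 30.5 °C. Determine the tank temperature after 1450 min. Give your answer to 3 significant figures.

Unsteady energy balance on the tank contents: M c_p dT/dt = ṁ c_p (T_in − T) + 134.
Rearrange: dT/dt = (T_ss − T)/τ with τ = M/ṁ = 520.14 min and T_ss = T_in + Q̇/(ṁ c_p) = 24.058 °C.
T approaches T_ss exponentially: T(t) = T_ss + (T₀ − T_ss) e^(−t/τ).
T(1450) = 24.058 + (6.4424)·e^(−1450/520.14) = 24.058 + (6.4424)·0.061562 = 24.454 °C.

24.5 °C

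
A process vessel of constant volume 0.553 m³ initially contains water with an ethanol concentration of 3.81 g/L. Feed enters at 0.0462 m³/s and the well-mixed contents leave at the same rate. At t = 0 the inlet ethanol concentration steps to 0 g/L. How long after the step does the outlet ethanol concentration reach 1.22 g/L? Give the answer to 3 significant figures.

Species balance: V dC/dt = Q(C_in − C) ⇒ τ = V/Q = 11.970 s.
C(t) = C_in + (C₀ − C_in) e^(−t/τ). Set C = 1.22 and solve for t:
e^(−t/τ) = (C − C_in)/(C₀ − C_in) = (1.22 − 0)/(3.81 − 0) = 0.32021
t = −τ ln(…) = 11.970 × 1.1388 = 13.631 s.

13.6 s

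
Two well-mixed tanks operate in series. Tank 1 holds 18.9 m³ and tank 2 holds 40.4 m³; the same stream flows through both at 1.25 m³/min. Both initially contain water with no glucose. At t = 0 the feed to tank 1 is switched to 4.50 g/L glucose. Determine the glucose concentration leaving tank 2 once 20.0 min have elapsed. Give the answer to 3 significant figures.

Time constants: τᵢ = Vᵢ/Q for each well-mixed tank.
τ₁ = 18.9/1.25 = 15.120 min; τ₂ = 40.4/1.25 = 32.320 min.
Solving the cascade with C₁(0)=C₂(0)=0 gives C₂(t) = C_in[1 − (τ₁ e^(−t/τ₁) − τ₂ e^(−t/τ₂))/(τ₁ − τ₂)].
At t = 20.0: e^(−t/τ₁) = 0.26640, e^(−t/τ₂) = 0.53858.
C₂ = 4.50·[1 − (15.120·0.26640 − 32.320·0.53858)/(-17.200)] = 4.50·0.22215 = 0.99967 g/L.

1.00 g/L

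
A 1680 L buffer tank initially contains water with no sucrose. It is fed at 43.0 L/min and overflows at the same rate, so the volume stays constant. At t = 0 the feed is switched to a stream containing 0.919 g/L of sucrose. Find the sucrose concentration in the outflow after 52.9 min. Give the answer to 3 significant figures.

0.682 g/L

Mass balance on the solute (V constant): V dC/dt = Q(C_in − C).
So dC/dt = (C_in − C)/τ with τ = V/Q = 1680/43.0 = 39.070 min.
Integrating: C(t) = C_in + (C₀ − C_in) e^(−t/τ).
C(52.9) = 0.919 + (0 − 0.919)·e^(−52.9/39.070) = 0.919 + (-0.91900)·0.25821 = 0.68171 g/L.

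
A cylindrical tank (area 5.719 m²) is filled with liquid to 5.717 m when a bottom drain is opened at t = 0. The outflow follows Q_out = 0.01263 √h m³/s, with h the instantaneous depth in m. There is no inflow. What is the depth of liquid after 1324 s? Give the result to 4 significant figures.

With no inflow, A dh/dt = −0.01263 √h.
This is separable: 2 d(√h)/dt = −0.01263/A, so √h = √h₀ − (0.01263/(2A)) t.
√h = √5.717 − 0.01263·1324/(2·5.719) = 2.39102 − 1.46198 = 0.929046.
h = 0.929046² = 0.863126 m.

0.8631 m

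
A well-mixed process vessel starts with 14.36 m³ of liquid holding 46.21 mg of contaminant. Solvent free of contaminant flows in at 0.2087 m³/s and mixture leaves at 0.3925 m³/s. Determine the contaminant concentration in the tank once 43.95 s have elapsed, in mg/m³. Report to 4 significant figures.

Total volume: dV/dt = Q_in − Q_out = -0.183800 m³/s, so V(t) = 14.36 − 0.183800 t and V(43.95) = 6.28199 m³.
Solute balance: dm/dt = 0 − Q_out C = −Q_out m/V(t).
Separate: dm/m = −Q_out dt/V(t) ⇒ ln(m/m₀) = −(Q_out/(Q_in−Q_out)) ln(V/V₀).
m = m₀ (V₀/V)^(Q_out/(Q_in−Q_out)) = 46.21 × (14.36/6.28199)^(-2.13547) = 7.90640 mg.
C = m/V = 7.90640/6.28199 = 1.25858 mg/m³.

1.259 mg/m³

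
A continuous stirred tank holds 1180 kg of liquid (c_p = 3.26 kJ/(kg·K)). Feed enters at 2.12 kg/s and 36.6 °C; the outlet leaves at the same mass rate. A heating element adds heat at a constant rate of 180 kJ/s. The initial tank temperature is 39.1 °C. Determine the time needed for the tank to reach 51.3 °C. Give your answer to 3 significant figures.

Heat balance on the well-mixed liquid: M c_p dT/dt = ṁ c_p (T_in − T) + 180.
τ = M/ṁ = 556.60 s; T_ss = T_in + Q̇/(ṁ c_p) = 62.645 °C.
T(t) = T_ss + (T₀ − T_ss) e^(−t/τ). Set T = 51.3:
e^(−t/τ) = (51.3 − 62.645)/(39.1 − 62.645) = 0.48184
t = −556.60 · ln(0.48184) = 406.40 s.

406 s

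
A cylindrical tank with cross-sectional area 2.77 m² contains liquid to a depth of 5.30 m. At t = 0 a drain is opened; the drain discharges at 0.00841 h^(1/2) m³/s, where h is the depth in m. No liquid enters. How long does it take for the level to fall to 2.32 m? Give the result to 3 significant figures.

Accumulation of liquid (constant cross-section A): A dh/dt = −0.00841 √h.
This is separable: 2 d(√h)/dt = −0.00841/A, so √h = √h₀ − (0.00841/(2A)) t.
t = 2A(√h₀ − √h)/0.00841 = 2·2.77·(√5.30 − √2.32)/0.00841
  = 5.5400 × (2.3022 − 1.5232) / 0.00841 = 513.17 s.

513 s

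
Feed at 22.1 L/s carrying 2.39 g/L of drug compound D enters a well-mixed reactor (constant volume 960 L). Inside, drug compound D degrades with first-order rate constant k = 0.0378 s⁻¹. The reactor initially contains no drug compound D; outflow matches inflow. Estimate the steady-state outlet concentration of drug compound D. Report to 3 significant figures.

Accumulation = in − out − consumed: V dC/dt = Q C_in − Q C − k V C.
At steady state: 0 = Q C_in − (Q + kV) C_ss, so C_ss = Q C_in/(Q + kV).
C_ss = 22.1·2.39/(22.1 + 0.0378·960) = 52.819/58.388 = 0.90462 g/L.

0.905 g/L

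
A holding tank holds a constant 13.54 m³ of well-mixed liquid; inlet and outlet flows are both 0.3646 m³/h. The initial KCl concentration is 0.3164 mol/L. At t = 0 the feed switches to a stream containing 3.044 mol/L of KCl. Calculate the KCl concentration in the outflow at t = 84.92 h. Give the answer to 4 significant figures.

Accumulation = in − out for the solute gives V dC/dt = Q(C_in − C).
Rewrite as dC/dt + C/τ = C_in/τ, τ = V/Q = 37.1366 h.
This is linear first-order; C(t) = C_in + (C₀ − C_in) e^(−t/τ).
C(84.92) = 3.044 + (0.3164 − 3.044)·e^(−84.92/37.1366) = 3.044 + (-2.72760)·0.101602 = 2.76687 mol/L.

2.767 mol/L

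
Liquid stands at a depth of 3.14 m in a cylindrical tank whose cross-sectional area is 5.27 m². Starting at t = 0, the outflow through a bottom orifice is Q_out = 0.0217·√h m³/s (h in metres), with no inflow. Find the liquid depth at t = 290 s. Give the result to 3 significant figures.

Unsteady balance on liquid volume: A dh/dt = −0.0217 √h.
∫ h^(−1/2) dh = −(0.0217/A) ∫ dt, giving 2√h = 2√h₀ − (0.0217/A) t.
√h = √3.14 − 0.0217·290/(2·5.27) = 1.7720 − 0.59706 = 1.1749.
h = 1.1749² = 1.3805 m.

1.38 m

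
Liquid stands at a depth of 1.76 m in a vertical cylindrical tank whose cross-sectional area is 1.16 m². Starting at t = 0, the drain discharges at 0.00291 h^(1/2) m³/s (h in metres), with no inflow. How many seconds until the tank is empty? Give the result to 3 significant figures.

With no inflow, A dh/dt = −0.00291 √h.
Separate and integrate: 2(√h − √h₀) = −(0.00291/A) t.
Tank is empty when √h = 0: t_empty = 2A√h₀/0.00291.
t_empty = 2·1.16·√1.76/0.00291 = 2.3200·1.3266/0.00291 = 1057.7 s.

1060 s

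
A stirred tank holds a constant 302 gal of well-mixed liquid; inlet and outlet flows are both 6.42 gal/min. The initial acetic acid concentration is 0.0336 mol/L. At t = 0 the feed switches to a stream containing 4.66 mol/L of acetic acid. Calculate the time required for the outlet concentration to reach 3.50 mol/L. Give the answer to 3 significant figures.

Species balance: V dC/dt = Q(C_in − C) ⇒ τ = V/Q = 47.040 min.
C(t) = C_in + (C₀ − C_in) e^(−t/τ). Set C = 3.50 and solve for t:
e^(−t/τ) = (C − C_in)/(C₀ − C_in) = (3.50 − 4.66)/(0.0336 − 4.66) = 0.25073
t = −τ ln(…) = 47.040 × 1.3834 = 65.074 min.

65.1 min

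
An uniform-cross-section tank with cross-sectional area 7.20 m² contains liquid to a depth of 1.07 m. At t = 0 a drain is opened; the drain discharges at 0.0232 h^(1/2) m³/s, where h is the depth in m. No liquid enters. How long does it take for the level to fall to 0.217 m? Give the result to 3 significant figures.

A dh/dt = −Q_out = −0.0232 √h.
∫ h^(−1/2) dh = −(0.0232/A) ∫ dt, giving 2√h = 2√h₀ − (0.0232/A) t.
t = 2A(√h₀ − √h)/0.0232 = 2·7.20·(√1.07 − √0.217)/0.0232
  = 14.400 × (1.0344 − 0.46583) / 0.0232 = 352.91 s.

353 s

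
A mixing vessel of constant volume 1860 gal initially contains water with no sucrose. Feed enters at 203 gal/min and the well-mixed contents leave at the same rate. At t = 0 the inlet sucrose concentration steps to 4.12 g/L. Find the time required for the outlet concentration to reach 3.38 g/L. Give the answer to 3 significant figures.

15.7 min

Species balance: V dC/dt = Q(C_in − C) ⇒ τ = V/Q = 9.1626 min.
C(t) = C_in + (C₀ − C_in) e^(−t/τ). Set C = 3.38 and solve for t:
e^(−t/τ) = (C − C_in)/(C₀ − C_in) = (3.38 − 4.12)/(0 − 4.12) = 0.17961
t = −τ ln(…) = 9.1626 × 1.7170 = 15.732 min.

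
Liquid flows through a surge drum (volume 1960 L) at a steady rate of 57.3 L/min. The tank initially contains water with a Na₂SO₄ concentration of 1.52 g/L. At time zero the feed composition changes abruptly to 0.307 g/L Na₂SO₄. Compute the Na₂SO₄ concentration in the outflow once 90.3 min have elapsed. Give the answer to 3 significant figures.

Mass balance on the solute (V constant): V dC/dt = Q(C_in − C).
So dC/dt = (C_in − C)/τ with τ = V/Q = 1960/57.3 = 34.206 min.
Solution: C(t) = C_in + (C₀ − C_in) e^(−t/τ).
C(90.3) = 0.307 + (1.52 − 0.307)·e^(−90.3/34.206) = 0.307 + (1.2130)·0.071369 = 0.39357 g/L.

0.394 g/L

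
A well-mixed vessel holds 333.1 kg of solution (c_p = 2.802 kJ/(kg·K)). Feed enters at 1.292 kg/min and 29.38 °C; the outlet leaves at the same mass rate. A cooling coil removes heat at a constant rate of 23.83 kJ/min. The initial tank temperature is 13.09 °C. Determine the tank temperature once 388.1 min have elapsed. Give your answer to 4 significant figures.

20.64 °C

M c_p dT/dt = ṁ c_p (T_in − T) − Q̇.
τ = M/ṁ = 257.817 min; T_ss = T_in − Q̇/(ṁ c_p) = 29.38 − 23.83/(1.292·2.802) = 22.7975 °C.
Solution: T(t) = T_ss + (T₀ − T_ss) e^(−t/τ).
T(388.1) = 22.7975 + (-9.70746)·e^(−388.1/257.817) = 22.7975 + (-9.70746)·0.221944 = 20.6429 °C.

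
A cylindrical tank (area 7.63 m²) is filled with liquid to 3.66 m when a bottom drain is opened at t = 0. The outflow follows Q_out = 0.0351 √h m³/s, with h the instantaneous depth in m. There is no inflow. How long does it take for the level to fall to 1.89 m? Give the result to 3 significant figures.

Volume balance on the tank: A dh/dt = −0.0351 √h.
Separate and integrate: 2(√h − √h₀) = −(0.0351/A) t.
t = 2A(√h₀ − √h)/0.0351 = 2·7.63·(√3.66 − √1.89)/0.0351
  = 15.260 × (1.9131 − 1.3748) / 0.0351 = 234.05 s.

234 s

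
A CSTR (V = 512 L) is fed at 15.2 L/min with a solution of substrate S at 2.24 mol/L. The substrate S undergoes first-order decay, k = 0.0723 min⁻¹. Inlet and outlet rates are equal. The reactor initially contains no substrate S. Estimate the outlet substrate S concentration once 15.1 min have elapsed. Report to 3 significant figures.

Species balance: V dC/dt = Q C_in − Q C − k V C.
dC/dt = (Q/V) C_in − (Q/V + k) C; effective rate a = Q/V + k = 0.029687 + 0.0723 = 0.10199 min⁻¹.
C_ss = Q C_in/(Q + kV) = 0.65204 mol/L; C(t) = C_ss + (C₀ − C_ss) e^(−a t).
C(15.1) = 0.65204 + (-0.65204)·e^(−0.10199·15.1) = 0.65204 + (-0.65204)·0.21438 = 0.51226 mol/L.

0.512 mol/L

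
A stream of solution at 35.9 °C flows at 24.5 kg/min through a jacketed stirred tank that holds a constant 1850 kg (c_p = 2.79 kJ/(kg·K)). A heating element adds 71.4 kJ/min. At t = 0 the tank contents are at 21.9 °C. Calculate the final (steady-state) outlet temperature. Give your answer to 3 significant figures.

36.9 °C

M c_p dT/dt = ṁ c_p (T_in − T) + Q̇.
At steady state dT/dt = 0 ⇒ T_ss = T_in + Q̇/(ṁ c_p) = 35.9 + 71.4/(24.5·2.79) = 36.945 °C.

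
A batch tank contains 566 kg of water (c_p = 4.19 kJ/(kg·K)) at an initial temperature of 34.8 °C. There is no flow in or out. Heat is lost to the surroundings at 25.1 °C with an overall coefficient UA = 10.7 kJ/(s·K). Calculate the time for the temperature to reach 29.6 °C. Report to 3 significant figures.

170 s

M c_p dT/dt = −UA(T − T_amb).
τ = M c_p/UA = 221.64 s; T_ss = T_amb = 25.100 °C.
T(t) = T_ss + (T₀ − T_ss)e^(−t/τ); set T = 29.6:
t = −τ ln[(T − T_ss)/(T₀ − T_ss)] = −221.64 · ln(0.46392) = 170.23 s.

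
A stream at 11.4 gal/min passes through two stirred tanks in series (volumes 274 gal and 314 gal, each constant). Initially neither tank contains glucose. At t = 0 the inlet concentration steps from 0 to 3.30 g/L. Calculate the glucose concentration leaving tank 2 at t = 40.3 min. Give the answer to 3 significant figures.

Each tank obeys Vᵢ dCᵢ/dt = Q(Cᵢ₋₁ − Cᵢ), so τᵢ = Vᵢ/Q.
τ₁ = 274/11.4 = 24.035 min; τ₂ = 314/11.4 = 27.544 min.
Tank 1: C₁ = C_in(1 − e^(−t/τ₁)). Tank 2 (τ₁ ≠ τ₂): C₂ = C_in[1 − (τ₁ e^(−t/τ₁) − τ₂ e^(−t/τ₂))/(τ₁ − τ₂)].
At t = 40.3: e^(−t/τ₁) = 0.18699, e^(−t/τ₂) = 0.23151.
C₂ = 3.30·[1 − (24.035·0.18699 − 27.544·0.23151)/(-3.5088)] = 3.30·0.46349 = 1.5295 g/L.

1.53 g/L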